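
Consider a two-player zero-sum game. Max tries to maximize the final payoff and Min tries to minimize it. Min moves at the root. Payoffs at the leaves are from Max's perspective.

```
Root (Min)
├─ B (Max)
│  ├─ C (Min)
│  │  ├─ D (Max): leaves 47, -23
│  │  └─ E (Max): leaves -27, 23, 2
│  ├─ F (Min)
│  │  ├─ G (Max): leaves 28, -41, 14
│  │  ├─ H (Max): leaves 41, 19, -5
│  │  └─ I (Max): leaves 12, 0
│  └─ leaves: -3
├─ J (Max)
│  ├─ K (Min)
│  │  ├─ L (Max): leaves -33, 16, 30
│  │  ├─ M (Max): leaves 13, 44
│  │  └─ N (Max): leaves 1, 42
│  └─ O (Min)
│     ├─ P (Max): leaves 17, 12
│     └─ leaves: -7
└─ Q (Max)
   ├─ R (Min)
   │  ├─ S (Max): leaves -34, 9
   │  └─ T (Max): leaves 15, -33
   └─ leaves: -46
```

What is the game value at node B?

D: max(47, -23) = 47
E: max(-27, 23, 2) = 23
C: min(47, 23) = 23
G: max(28, -41, 14) = 28
H: max(41, 19, -5) = 41
I: max(12, 0) = 12
F: min(28, 41, 12) = 12
B: max(23, 12, -3) = 23

23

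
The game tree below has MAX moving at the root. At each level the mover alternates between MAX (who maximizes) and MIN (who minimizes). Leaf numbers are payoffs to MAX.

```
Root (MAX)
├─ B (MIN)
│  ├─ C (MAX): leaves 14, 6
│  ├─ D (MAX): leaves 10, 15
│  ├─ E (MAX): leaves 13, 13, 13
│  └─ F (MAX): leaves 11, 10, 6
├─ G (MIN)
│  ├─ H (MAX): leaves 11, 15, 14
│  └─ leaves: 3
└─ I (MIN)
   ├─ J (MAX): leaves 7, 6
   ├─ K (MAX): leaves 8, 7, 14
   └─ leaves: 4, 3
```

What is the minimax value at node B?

C: max(14, 6) = 14
D: max(10, 15) = 15
E: max(13, 13, 13) = 13
F: max(11, 10, 6) = 11
B: min(14, 15, 13, 11) = 11

11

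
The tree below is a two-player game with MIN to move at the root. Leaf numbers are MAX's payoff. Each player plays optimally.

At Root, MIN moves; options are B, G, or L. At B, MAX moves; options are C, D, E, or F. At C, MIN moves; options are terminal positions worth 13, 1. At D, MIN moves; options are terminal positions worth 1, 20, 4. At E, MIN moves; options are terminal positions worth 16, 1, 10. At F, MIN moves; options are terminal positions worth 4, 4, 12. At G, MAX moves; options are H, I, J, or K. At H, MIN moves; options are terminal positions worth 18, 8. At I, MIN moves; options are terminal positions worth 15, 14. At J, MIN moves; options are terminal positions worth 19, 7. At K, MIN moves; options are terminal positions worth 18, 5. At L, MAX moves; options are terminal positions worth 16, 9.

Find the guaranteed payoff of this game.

4

C (MIN): min(13, 1) = 1
D (MIN): min(1, 20, 4) = 1
E (MIN): min(16, 1, 10) = 1
F (MIN): min(4, 4, 12) = 4
B (MAX): max(1, 1, 1, 4) = 4
H (MIN): min(18, 8) = 8
I (MIN): min(15, 14) = 14
J (MIN): min(19, 7) = 7
K (MIN): min(18, 5) = 5
G (MAX): max(8, 14, 7, 5) = 14
L (MAX): max(16, 9) = 16
Root (MIN): min(4, 14, 16) = 4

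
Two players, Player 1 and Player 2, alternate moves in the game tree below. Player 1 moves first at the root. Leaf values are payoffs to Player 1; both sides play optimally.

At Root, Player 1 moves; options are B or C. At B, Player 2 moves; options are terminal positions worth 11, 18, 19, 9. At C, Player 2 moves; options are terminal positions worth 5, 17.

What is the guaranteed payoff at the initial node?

9

B (Player 2): min(11, 18, 19, 9) = 9
C (Player 2): min(5, 17) = 5
Root (Player 1): max(9, 5) = 9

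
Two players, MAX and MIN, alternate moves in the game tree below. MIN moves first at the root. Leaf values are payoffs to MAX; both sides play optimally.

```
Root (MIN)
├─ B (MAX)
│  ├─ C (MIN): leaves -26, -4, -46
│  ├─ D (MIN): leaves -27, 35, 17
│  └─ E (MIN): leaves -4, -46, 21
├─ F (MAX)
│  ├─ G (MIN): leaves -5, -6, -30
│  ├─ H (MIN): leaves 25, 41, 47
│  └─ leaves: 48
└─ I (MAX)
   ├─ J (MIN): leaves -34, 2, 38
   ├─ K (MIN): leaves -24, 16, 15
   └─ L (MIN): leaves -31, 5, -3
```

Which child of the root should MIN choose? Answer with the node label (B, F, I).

C (MIN): min(-26, -4, -46) = -46
D (MIN): min(-27, 35, 17) = -27
E (MIN): min(-4, -46, 21) = -46
B (MAX): max(-46, -27, -46) = -27
G (MIN): min(-5, -6, -30) = -30
H (MIN): min(25, 41, 47) = 25
F (MAX): max(-30, 25, 48) = 48
J (MIN): min(-34, 2, 38) = -34
K (MIN): min(-24, 16, 15) = -24
L (MIN): min(-31, 5, -3) = -31
I (MAX): max(-34, -24, -31) = -24
Root (MIN): min(-27, 48, -24) = -27
MIN picks the child with the lowest value: B (value -27).

B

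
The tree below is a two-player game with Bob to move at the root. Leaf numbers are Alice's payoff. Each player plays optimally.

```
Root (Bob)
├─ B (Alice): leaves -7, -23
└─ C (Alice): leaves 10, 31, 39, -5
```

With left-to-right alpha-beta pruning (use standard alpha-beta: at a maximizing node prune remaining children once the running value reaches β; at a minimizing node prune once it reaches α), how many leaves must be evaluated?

B [α=-∞,β=+∞]: v=-7
C [α=-∞,β=-7]: v=10 after child 1 ≥ β → β-cutoff, skip 3
Root [α=-∞,β=+∞]: v=-7
Leaves evaluated: 3 of 6.

3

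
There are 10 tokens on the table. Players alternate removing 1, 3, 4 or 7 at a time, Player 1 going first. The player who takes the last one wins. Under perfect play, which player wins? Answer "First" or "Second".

Compute winning (W) and losing (L) positions by backward induction:
i:   0  1  2  3  4  5  6  7  8  9 10
     L  W  L  W  W  W  W  W  L  W  L
Position 10 is L, so the second player wins.

Second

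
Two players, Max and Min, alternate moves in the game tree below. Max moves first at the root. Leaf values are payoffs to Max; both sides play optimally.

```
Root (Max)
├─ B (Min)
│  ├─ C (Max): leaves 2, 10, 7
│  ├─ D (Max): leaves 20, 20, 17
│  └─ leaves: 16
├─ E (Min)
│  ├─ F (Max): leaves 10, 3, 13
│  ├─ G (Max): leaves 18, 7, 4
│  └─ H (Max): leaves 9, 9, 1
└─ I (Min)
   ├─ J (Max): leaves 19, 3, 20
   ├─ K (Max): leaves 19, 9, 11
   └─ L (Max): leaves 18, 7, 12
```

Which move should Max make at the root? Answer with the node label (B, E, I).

C (Max): max(2, 10, 7) = 10
D (Max): max(20, 20, 17) = 20
B (Min): min(10, 20, 16) = 10
F (Max): max(10, 3, 13) = 13
G (Max): max(18, 7, 4) = 18
H (Max): max(9, 9, 1) = 9
E (Min): min(13, 18, 9) = 9
J (Max): max(19, 3, 20) = 20
K (Max): max(19, 9, 11) = 19
L (Max): max(18, 7, 12) = 18
I (Min): min(20, 19, 18) = 18
Root (Max): max(10, 9, 18) = 18
Max picks the child with the highest value: I (value 18).

I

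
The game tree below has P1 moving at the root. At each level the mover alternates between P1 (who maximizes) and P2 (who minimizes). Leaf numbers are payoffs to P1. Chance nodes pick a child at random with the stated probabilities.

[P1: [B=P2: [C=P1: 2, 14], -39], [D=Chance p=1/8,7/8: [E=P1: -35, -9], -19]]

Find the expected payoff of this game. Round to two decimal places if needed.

-17.75

C (P1): max(2, 14) = 14
B (P2): min(14, -39) = -39
E (P1): max(-35, -9) = -9
D (Chance): 1/8·-9 + 7/8·-19 = -17.75
Root (P1): max(-39, -17.75) = -17.75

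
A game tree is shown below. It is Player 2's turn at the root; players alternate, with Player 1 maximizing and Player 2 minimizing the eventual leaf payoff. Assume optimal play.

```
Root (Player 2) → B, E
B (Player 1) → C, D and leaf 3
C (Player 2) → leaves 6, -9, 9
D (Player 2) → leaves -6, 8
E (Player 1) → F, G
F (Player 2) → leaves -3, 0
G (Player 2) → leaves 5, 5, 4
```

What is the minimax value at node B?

C: min(6, -9, 9) = -9
D: min(-6, 8) = -6
B: max(-9, -6, 3) = 3

3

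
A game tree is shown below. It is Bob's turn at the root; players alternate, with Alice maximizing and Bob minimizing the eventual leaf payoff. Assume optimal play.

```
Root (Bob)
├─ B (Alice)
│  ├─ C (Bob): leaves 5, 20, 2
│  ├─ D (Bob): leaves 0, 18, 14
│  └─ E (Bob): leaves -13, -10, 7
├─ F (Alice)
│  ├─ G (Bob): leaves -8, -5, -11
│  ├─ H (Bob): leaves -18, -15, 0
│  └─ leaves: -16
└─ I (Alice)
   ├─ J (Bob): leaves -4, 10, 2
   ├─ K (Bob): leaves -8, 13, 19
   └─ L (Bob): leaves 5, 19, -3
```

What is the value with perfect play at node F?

-11

G: min(-8, -5, -11) = -11
H: min(-18, -15, 0) = -18
F: max(-11, -18, -16) = -11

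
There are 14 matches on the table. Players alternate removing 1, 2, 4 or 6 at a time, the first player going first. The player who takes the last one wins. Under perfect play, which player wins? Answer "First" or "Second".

Compute winning (W) and losing (L) positions by backward induction:
i:   0  1  2  3  4  5  6  7  8  9 10 11 12 13 14
     L  W  W  L  W  W  W  W  L  W  W  L  W  W  W
Position 14 is W, so the first player wins.

First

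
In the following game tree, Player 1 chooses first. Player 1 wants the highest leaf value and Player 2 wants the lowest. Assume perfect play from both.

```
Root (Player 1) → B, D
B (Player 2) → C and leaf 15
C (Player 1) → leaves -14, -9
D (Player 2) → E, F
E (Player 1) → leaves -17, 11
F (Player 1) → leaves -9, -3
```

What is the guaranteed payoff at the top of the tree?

C (Player 1): max(-14, -9) = -9
B (Player 2): min(-9, 15) = -9
E (Player 1): max(-17, 11) = 11
F (Player 1): max(-9, -3) = -3
D (Player 2): min(11, -3) = -3
Root (Player 1): max(-9, -3) = -3

-3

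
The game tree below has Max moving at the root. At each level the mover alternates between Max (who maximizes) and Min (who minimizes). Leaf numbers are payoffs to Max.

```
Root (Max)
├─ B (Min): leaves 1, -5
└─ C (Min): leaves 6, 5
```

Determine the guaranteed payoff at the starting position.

5

B (Min): min(1, -5) = -5
C (Min): min(6, 5) = 5
Root (Max): max(-5, 5) = 5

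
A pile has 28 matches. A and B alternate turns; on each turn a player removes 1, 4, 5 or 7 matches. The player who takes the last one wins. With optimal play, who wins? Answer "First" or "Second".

Positions where the player to move wins (W) vs loses (L):
i:   0  1  2  3  4  5  6  7  8  9 10 11 12 13 14 15 16 17 18 19 20 21 22 23 24 25 26 27 28
     L  W  L  W  W  W  W  W  L  W  L  W  W  W  W  W  L  W  L  W  W  W  W  W  L  W  L  W  W
Position 28 is W, so the first player wins.

First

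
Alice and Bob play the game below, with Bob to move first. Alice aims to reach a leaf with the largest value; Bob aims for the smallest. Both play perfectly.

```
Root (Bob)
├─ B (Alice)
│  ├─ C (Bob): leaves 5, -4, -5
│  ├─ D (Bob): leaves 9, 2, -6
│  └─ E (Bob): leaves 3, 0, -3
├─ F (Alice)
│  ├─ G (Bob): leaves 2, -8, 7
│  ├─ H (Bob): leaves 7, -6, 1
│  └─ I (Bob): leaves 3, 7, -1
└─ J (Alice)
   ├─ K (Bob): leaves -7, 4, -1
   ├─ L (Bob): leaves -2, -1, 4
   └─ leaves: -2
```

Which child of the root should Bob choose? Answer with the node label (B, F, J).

C (Bob): min(5, -4, -5) = -5
D (Bob): min(9, 2, -6) = -6
E (Bob): min(3, 0, -3) = -3
B (Alice): max(-5, -6, -3) = -3
G (Bob): min(2, -8, 7) = -8
H (Bob): min(7, -6, 1) = -6
I (Bob): min(3, 7, -1) = -1
F (Alice): max(-8, -6, -1) = -1
K (Bob): min(-7, 4, -1) = -7
L (Bob): min(-2, -1, 4) = -2
J (Alice): max(-7, -2, -2) = -2
Root (Bob): min(-3, -1, -2) = -3
Bob picks the child with the lowest value: B (value -3).

B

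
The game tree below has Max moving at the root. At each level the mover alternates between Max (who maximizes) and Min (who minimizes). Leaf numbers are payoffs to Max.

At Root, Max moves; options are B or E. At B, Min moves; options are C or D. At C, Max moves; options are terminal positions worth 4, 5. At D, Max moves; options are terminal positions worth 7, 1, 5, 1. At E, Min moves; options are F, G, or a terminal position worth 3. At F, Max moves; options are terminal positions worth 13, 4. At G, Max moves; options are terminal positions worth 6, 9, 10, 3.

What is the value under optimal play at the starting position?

5

C (Max): max(4, 5) = 5
D (Max): max(7, 1, 5, 1) = 7
B (Min): min(5, 7) = 5
F (Max): max(13, 4) = 13
G (Max): max(6, 9, 10, 3) = 10
E (Min): min(13, 10, 3) = 3
Root (Max): max(5, 3) = 5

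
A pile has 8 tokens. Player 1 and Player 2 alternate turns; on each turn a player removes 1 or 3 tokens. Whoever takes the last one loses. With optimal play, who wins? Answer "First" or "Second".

First

Mark each pile size as W (mover wins) or L (mover loses):
i:   0  1  2  3  4  5  6  7  8
     W  L  W  L  W  L  W  L  W
Position 8 is W, so the first player wins.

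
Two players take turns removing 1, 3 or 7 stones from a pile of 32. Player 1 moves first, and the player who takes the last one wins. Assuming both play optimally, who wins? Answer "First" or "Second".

Mark each pile size as W (mover wins) or L (mover loses):
i:   0  1  2  3  4  5  6  7  8  9 10 11 12 13 14 15 16 17 18 19 20 21 22 23 24 25 26 27 28 29 30 31 32
     L  W  L  W  L  W  L  W  L  W  L  W  L  W  L  W  L  W  L  W  L  W  L  W  L  W  L  W  L  W  L  W  L
Position 32 is L, so the second player wins.

Second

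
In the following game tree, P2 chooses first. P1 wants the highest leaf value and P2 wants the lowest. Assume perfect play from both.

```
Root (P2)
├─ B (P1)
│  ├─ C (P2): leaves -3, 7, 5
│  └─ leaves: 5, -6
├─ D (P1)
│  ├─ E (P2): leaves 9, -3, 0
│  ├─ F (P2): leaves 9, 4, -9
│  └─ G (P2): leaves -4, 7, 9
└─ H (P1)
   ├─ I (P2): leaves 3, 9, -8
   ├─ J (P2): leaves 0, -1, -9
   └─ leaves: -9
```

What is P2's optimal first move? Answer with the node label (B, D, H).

H

C (P2): min(-3, 7, 5) = -3
B (P1): max(-3, 5, -6) = 5
E (P2): min(9, -3, 0) = -3
F (P2): min(9, 4, -9) = -9
G (P2): min(-4, 7, 9) = -4
D (P1): max(-3, -9, -4) = -3
I (P2): min(3, 9, -8) = -8
J (P2): min(0, -1, -9) = -9
H (P1): max(-8, -9, -9) = -8
Root (P2): min(5, -3, -8) = -8
P2 picks the child with the lowest value: H (value -8).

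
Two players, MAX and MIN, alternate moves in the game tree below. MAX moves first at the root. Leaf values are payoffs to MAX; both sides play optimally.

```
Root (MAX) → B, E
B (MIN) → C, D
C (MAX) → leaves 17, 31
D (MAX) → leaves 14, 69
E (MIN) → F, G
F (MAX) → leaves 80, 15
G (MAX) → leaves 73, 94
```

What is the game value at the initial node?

C (MAX): max(17, 31) = 31
D (MAX): max(14, 69) = 69
B (MIN): min(31, 69) = 31
F (MAX): max(80, 15) = 80
G (MAX): max(73, 94) = 94
E (MIN): min(80, 94) = 80
Root (MAX): max(31, 80) = 80

80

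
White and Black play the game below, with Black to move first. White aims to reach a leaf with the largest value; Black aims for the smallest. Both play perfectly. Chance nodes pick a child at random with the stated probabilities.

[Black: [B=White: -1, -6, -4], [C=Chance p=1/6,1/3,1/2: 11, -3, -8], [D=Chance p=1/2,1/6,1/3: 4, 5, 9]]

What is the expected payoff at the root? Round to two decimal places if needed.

B (White): max(-1, -6, -4) = -1
C (Chance): 1/6·11 + 1/3·-3 + 1/2·-8 = -3.17
D (Chance): 1/2·4 + 1/6·5 + 1/3·9 = 5.83
Root (Black): min(-1, -3.17, 5.83) = -3.17

-3.17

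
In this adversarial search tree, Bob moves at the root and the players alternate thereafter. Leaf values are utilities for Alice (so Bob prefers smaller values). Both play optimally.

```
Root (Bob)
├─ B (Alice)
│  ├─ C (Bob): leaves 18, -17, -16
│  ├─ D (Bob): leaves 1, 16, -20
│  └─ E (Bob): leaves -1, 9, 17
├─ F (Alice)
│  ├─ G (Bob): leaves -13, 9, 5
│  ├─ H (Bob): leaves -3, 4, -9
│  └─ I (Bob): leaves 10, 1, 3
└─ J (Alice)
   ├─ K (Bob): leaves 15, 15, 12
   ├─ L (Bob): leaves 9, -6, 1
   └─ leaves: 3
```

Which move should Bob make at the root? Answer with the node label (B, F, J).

C (Bob): min(18, -17, -16) = -17
D (Bob): min(1, 16, -20) = -20
E (Bob): min(-1, 9, 17) = -1
B (Alice): max(-17, -20, -1) = -1
G (Bob): min(-13, 9, 5) = -13
H (Bob): min(-3, 4, -9) = -9
I (Bob): min(10, 1, 3) = 1
F (Alice): max(-13, -9, 1) = 1
K (Bob): min(15, 15, 12) = 12
L (Bob): min(9, -6, 1) = -6
J (Alice): max(12, -6, 3) = 12
Root (Bob): min(-1, 1, 12) = -1
Bob picks the child with the lowest value: B (value -1).

B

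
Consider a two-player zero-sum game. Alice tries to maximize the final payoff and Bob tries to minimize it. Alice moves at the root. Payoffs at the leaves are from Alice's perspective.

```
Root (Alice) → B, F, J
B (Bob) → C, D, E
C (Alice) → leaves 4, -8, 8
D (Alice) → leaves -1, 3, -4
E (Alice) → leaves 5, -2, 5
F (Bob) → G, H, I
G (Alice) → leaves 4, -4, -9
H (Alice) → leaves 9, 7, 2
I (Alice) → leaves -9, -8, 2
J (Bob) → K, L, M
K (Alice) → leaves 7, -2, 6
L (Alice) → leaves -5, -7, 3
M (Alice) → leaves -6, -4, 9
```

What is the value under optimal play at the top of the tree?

C (Alice): max(4, -8, 8) = 8
D (Alice): max(-1, 3, -4) = 3
E (Alice): max(5, -2, 5) = 5
B (Bob): min(8, 3, 5) = 3
G (Alice): max(4, -4, -9) = 4
H (Alice): max(9, 7, 2) = 9
I (Alice): max(-9, -8, 2) = 2
F (Bob): min(4, 9, 2) = 2
K (Alice): max(7, -2, 6) = 7
L (Alice): max(-5, -7, 3) = 3
M (Alice): max(-6, -4, 9) = 9
J (Bob): min(7, 3, 9) = 3
Root (Alice): max(3, 2, 3) = 3

3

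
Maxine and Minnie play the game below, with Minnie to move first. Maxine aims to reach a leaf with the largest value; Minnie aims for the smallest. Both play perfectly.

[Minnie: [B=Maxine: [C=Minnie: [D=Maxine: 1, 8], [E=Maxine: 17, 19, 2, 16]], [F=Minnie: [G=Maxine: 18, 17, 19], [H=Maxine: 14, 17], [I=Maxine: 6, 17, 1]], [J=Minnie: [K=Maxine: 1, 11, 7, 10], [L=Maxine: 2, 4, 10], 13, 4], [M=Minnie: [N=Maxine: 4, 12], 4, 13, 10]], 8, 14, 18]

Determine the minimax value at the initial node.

D (Maxine): max(1, 8) = 8
E (Maxine): max(17, 19, 2, 16) = 19
C (Minnie): min(8, 19) = 8
G (Maxine): max(18, 17, 19) = 19
H (Maxine): max(14, 17) = 17
I (Maxine): max(6, 17, 1) = 17
F (Minnie): min(19, 17, 17) = 17
K (Maxine): max(1, 11, 7, 10) = 11
L (Maxine): max(2, 4, 10) = 10
J (Minnie): min(11, 10, 13, 4) = 4
N (Maxine): max(4, 12) = 12
M (Minnie): min(12, 4, 13, 10) = 4
B (Maxine): max(8, 17, 4, 4) = 17
Root (Minnie): min(17, 8, 14, 18) = 8

8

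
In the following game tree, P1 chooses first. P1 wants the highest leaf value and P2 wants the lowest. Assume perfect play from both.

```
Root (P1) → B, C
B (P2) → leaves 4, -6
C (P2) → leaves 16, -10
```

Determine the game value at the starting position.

-6

B (P2): min(4, -6) = -6
C (P2): min(16, -10) = -10
Root (P1): max(-6, -10) = -6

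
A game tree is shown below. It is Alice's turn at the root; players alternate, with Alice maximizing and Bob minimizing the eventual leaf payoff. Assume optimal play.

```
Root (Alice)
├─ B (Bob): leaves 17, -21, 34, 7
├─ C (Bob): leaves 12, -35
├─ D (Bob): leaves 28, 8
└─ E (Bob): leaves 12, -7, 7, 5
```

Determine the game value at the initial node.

8

B (Bob): min(17, -21, 34, 7) = -21
C (Bob): min(12, -35) = -35
D (Bob): min(28, 8) = 8
E (Bob): min(12, -7, 7, 5) = -7
Root (Alice): max(-21, -35, 8, -7) = 8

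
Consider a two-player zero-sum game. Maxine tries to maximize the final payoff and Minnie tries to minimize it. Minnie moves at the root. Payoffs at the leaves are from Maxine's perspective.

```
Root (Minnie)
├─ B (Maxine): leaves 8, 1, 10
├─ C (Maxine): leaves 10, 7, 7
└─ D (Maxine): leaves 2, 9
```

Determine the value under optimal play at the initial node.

B (Maxine): max(8, 1, 10) = 10
C (Maxine): max(10, 7, 7) = 10
D (Maxine): max(2, 9) = 9
Root (Minnie): min(10, 10, 9) = 9

9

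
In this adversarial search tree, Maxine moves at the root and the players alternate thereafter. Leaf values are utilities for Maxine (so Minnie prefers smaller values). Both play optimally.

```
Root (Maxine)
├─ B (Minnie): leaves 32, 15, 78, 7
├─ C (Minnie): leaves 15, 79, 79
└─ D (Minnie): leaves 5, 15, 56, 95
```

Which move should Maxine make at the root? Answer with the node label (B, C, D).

B (Minnie): min(32, 15, 78, 7) = 7
C (Minnie): min(15, 79, 79) = 15
D (Minnie): min(5, 15, 56, 95) = 5
Root (Maxine): max(7, 15, 5) = 15
Maxine picks the child with the highest value: C (value 15).

C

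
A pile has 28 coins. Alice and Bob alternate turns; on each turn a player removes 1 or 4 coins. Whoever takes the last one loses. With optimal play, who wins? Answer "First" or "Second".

i:   0  1  2  3  4  5  6  7  8  9 10 11 12 13 14 15 16 17 18 19 20 21 22 23 24 25 26 27 28
     W  L  W  L  W  W  L  W  L  W  W  L  W  L  W  W  L  W  L  W  W  L  W  L  W  W  L  W  L
Position 28 is L, so the second player wins.

Second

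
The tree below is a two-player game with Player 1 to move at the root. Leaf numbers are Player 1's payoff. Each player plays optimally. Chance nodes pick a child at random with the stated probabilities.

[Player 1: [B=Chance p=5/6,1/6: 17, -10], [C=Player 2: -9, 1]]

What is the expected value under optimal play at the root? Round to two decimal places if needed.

12.5

B (Chance): 5/6·17 + 1/6·-10 = 12.5
C (Player 2): min(-9, 1) = -9
Root (Player 1): max(12.5, -9) = 12.5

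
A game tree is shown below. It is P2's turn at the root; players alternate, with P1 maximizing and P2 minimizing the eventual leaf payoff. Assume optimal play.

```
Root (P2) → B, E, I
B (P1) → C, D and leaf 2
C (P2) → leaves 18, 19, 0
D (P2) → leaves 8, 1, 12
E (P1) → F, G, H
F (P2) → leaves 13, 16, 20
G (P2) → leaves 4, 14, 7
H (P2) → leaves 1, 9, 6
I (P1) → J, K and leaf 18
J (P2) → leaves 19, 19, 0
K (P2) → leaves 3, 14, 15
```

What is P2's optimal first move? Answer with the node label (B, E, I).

B

C (P2): min(18, 19, 0) = 0
D (P2): min(8, 1, 12) = 1
B (P1): max(0, 1, 2) = 2
F (P2): min(13, 16, 20) = 13
G (P2): min(4, 14, 7) = 4
H (P2): min(1, 9, 6) = 1
E (P1): max(13, 4, 1) = 13
J (P2): min(19, 19, 0) = 0
K (P2): min(3, 14, 15) = 3
I (P1): max(0, 3, 18) = 18
Root (P2): min(2, 13, 18) = 2
P2 picks the child with the lowest value: B (value 2).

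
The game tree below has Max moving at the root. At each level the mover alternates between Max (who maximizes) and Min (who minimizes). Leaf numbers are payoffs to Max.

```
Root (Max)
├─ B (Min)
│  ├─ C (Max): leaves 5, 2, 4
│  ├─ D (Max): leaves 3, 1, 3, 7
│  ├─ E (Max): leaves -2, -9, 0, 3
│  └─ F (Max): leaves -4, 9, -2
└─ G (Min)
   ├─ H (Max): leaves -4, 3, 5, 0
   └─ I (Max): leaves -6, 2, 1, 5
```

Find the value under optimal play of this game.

5

C (Max): max(5, 2, 4) = 5
D (Max): max(3, 1, 3, 7) = 7
E (Max): max(-2, -9, 0, 3) = 3
F (Max): max(-4, 9, -2) = 9
B (Min): min(5, 7, 3, 9) = 3
H (Max): max(-4, 3, 5, 0) = 5
I (Max): max(-6, 2, 1, 5) = 5
G (Min): min(5, 5) = 5
Root (Max): max(3, 5) = 5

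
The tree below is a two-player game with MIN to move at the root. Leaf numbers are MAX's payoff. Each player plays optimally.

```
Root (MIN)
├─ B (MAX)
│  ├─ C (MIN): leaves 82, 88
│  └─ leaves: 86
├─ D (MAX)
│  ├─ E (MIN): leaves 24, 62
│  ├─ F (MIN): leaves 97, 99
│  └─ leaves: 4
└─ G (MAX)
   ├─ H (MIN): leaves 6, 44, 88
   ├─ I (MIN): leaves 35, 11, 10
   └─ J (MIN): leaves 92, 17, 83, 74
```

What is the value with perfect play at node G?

17

H: min(6, 44, 88) = 6
I: min(35, 11, 10) = 10
J: min(92, 17, 83, 74) = 17
G: max(6, 10, 17) = 17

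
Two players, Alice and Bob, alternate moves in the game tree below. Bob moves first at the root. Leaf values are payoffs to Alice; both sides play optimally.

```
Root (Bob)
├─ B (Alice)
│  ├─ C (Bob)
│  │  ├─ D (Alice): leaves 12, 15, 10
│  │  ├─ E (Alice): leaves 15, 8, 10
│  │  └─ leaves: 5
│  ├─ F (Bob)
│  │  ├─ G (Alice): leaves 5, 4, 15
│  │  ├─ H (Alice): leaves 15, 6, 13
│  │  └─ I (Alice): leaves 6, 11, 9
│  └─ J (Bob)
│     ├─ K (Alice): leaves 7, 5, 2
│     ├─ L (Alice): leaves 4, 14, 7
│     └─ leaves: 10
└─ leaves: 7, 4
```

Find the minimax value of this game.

4

D (Alice): max(12, 15, 10) = 15
E (Alice): max(15, 8, 10) = 15
C (Bob): min(15, 15, 5) = 5
G (Alice): max(5, 4, 15) = 15
H (Alice): max(15, 6, 13) = 15
I (Alice): max(6, 11, 9) = 11
F (Bob): min(15, 15, 11) = 11
K (Alice): max(7, 5, 2) = 7
L (Alice): max(4, 14, 7) = 14
J (Bob): min(7, 14, 10) = 7
B (Alice): max(5, 11, 7) = 11
Root (Bob): min(11, 7, 4) = 4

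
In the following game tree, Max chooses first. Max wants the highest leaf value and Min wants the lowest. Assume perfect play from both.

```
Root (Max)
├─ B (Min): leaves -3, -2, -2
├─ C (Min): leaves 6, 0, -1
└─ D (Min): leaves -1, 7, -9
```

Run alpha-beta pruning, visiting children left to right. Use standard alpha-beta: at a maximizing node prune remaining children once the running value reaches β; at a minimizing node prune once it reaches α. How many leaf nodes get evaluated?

B [α=-∞,β=+∞]: v=-3
C [α=-3,β=+∞]: v=-1
D [α=-1,β=+∞]: v=-1 after child 1 ≤ α → α-cutoff, skip 2
Root [α=-∞,β=+∞]: v=-1
Leaves evaluated: 7 of 9.

7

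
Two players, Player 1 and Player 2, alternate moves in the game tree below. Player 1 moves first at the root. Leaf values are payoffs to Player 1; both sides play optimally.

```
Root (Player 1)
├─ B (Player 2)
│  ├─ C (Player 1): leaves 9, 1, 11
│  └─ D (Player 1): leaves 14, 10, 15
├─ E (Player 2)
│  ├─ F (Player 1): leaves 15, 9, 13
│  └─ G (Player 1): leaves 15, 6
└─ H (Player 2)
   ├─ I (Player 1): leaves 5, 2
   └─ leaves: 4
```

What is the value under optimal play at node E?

15

F: max(15, 9, 13) = 15
G: max(15, 6) = 15
E: min(15, 15) = 15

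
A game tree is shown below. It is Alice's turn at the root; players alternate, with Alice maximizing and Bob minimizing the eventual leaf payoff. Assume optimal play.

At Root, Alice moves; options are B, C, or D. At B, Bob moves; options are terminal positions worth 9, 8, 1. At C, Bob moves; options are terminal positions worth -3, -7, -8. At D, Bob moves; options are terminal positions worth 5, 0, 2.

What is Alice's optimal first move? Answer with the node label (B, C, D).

B

B (Bob): min(9, 8, 1) = 1
C (Bob): min(-3, -7, -8) = -8
D (Bob): min(5, 0, 2) = 0
Root (Alice): max(1, -8, 0) = 1
Alice picks the child with the highest value: B (value 1).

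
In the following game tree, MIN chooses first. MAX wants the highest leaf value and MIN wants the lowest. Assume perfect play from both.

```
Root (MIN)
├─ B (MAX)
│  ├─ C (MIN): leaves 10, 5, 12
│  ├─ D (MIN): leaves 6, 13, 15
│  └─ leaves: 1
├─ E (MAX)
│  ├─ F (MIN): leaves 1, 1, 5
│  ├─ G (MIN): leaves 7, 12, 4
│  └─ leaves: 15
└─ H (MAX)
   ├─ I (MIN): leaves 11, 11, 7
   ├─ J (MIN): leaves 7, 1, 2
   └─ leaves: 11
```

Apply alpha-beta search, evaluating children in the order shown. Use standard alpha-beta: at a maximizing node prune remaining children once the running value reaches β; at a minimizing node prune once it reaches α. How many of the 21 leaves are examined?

C [α=-∞,β=+∞]: v=5
D [α=5,β=+∞]: v=6
B [α=-∞,β=+∞]: v=6
F [α=-∞,β=6]: v=1
G [α=1,β=6]: v=4
E [α=-∞,β=6]: v=15
I [α=-∞,β=6]: v=7
H [α=-∞,β=6]: v=7 after child 1 ≥ β → β-cutoff, skip 2
Root [α=-∞,β=+∞]: v=6
Leaves evaluated: 17 of 21.

17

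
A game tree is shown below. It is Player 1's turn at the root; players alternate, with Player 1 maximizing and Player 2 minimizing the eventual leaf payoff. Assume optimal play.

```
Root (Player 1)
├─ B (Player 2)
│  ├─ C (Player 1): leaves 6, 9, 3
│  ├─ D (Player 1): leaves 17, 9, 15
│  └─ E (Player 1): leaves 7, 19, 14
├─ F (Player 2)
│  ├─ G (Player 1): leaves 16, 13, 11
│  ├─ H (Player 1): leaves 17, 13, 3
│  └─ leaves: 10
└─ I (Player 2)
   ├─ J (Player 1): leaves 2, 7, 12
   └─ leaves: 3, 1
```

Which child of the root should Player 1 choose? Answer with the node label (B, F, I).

F

C (Player 1): max(6, 9, 3) = 9
D (Player 1): max(17, 9, 15) = 17
E (Player 1): max(7, 19, 14) = 19
B (Player 2): min(9, 17, 19) = 9
G (Player 1): max(16, 13, 11) = 16
H (Player 1): max(17, 13, 3) = 17
F (Player 2): min(16, 17, 10) = 10
J (Player 1): max(2, 7, 12) = 12
I (Player 2): min(12, 3, 1) = 1
Root (Player 1): max(9, 10, 1) = 10
Player 1 picks the child with the highest value: F (value 10).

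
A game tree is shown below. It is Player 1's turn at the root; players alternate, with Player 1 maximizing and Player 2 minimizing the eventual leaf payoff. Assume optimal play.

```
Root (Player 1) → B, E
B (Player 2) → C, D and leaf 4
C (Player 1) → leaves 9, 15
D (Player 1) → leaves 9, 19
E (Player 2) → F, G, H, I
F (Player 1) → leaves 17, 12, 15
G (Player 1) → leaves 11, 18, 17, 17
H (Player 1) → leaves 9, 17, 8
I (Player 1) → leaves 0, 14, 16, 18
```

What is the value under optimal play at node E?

17

F: max(17, 12, 15) = 17
G: max(11, 18, 17, 17) = 18
H: max(9, 17, 8) = 17
I: max(0, 14, 16, 18) = 18
E: min(17, 18, 17, 18) = 17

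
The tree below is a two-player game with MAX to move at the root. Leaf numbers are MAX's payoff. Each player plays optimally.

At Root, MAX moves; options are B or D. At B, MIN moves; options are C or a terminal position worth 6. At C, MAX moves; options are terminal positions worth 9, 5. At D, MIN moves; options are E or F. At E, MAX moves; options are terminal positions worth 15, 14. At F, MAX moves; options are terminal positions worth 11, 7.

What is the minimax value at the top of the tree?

11

C (MAX): max(9, 5) = 9
B (MIN): min(9, 6) = 6
E (MAX): max(15, 14) = 15
F (MAX): max(11, 7) = 11
D (MIN): min(15, 11) = 11
Root (MAX): max(6, 11) = 11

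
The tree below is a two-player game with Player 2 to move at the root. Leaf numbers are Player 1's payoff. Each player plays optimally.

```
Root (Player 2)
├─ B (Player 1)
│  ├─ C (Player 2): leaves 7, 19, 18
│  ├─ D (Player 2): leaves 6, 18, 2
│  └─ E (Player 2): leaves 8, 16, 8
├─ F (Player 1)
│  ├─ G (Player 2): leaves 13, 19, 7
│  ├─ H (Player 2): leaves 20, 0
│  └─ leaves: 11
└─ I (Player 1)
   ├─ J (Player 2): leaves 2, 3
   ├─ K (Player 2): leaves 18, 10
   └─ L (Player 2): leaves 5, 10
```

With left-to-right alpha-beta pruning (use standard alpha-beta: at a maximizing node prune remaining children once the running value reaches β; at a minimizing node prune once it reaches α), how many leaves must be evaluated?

C [α=-∞,β=+∞]: v=7
D [α=7,β=+∞]: v=6 after child 1 ≤ α → α-cutoff, skip 2
E [α=7,β=+∞]: v=8
B [α=-∞,β=+∞]: v=8
G [α=-∞,β=8]: v=7
H [α=7,β=8]: v=0
F [α=-∞,β=8]: v=11
J [α=-∞,β=8]: v=2
K [α=2,β=8]: v=10
I [α=-∞,β=8]: v=10 after child 2 ≥ β → β-cutoff, skip 1
Root [α=-∞,β=+∞]: v=8
Leaves evaluated: 17 of 21.

17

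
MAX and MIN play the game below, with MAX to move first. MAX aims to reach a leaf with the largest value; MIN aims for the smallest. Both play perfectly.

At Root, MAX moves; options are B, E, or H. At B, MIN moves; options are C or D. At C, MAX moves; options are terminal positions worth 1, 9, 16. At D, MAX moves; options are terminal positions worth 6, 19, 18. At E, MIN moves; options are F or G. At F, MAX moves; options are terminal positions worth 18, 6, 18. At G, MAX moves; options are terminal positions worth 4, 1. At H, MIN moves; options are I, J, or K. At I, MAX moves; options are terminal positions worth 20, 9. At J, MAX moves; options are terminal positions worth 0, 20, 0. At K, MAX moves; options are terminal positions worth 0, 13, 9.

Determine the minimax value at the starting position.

C (MAX): max(1, 9, 16) = 16
D (MAX): max(6, 19, 18) = 19
B (MIN): min(16, 19) = 16
F (MAX): max(18, 6, 18) = 18
G (MAX): max(4, 1) = 4
E (MIN): min(18, 4) = 4
I (MAX): max(20, 9) = 20
J (MAX): max(0, 20, 0) = 20
K (MAX): max(0, 13, 9) = 13
H (MIN): min(20, 20, 13) = 13
Root (MAX): max(16, 4, 13) = 16

16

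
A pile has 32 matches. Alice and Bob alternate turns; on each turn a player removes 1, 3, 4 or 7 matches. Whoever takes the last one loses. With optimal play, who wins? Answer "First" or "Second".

i:   0  1  2  3  4  5  6  7  8  9 10 11 12 13 14 15 16 17 18 19 20 21 22 23 24 25 26 27 28 29 30 31 32
     W  L  W  L  W  W  W  W  W  L  W  L  W  W  W  W  W  L  W  L  W  W  W  W  W  L  W  L  W  W  W  W  W
Position 32 is W, so the first player wins.

First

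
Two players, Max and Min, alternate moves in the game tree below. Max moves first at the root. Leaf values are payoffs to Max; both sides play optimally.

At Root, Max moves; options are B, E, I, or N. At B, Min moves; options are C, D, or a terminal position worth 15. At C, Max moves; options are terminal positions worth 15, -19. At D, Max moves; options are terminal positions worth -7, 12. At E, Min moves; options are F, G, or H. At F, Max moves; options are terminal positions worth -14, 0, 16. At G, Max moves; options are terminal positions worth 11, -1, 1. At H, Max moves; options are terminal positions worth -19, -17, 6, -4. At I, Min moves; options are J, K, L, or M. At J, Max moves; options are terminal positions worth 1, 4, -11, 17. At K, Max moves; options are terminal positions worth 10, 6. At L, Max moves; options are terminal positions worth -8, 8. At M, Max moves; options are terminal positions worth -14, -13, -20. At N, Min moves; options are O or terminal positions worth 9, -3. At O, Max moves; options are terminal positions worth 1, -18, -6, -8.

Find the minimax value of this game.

12

C (Max): max(15, -19) = 15
D (Max): max(-7, 12) = 12
B (Min): min(15, 12, 15) = 12
F (Max): max(-14, 0, 16) = 16
G (Max): max(11, -1, 1) = 11
H (Max): max(-19, -17, 6, -4) = 6
E (Min): min(16, 11, 6) = 6
J (Max): max(1, 4, -11, 17) = 17
K (Max): max(10, 6) = 10
L (Max): max(-8, 8) = 8
M (Max): max(-14, -13, -20) = -13
I (Min): min(17, 10, 8, -13) = -13
O (Max): max(1, -18, -6, -8) = 1
N (Min): min(1, 9, -3) = -3
Root (Max): max(12, 6, -13, -3) = 12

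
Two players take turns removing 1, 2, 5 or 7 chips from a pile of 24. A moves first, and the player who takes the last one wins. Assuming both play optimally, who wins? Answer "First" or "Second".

Second

Positions where the player to move wins (W) vs loses (L):
i:   0  1  2  3  4  5  6  7  8  9 10 11 12 13 14 15 16 17 18 19 20 21 22 23 24
     L  W  W  L  W  W  L  W  W  L  W  W  L  W  W  L  W  W  L  W  W  L  W  W  L
Position 24 is L, so the second player wins.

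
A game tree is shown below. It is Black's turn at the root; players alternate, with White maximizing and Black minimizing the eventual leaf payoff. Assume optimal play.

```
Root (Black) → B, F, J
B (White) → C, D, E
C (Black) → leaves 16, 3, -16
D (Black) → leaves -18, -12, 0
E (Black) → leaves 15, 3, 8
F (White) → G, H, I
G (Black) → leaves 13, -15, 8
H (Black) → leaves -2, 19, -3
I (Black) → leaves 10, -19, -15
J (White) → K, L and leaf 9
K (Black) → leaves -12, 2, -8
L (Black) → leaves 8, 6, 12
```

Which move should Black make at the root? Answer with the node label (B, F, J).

C (Black): min(16, 3, -16) = -16
D (Black): min(-18, -12, 0) = -18
E (Black): min(15, 3, 8) = 3
B (White): max(-16, -18, 3) = 3
G (Black): min(13, -15, 8) = -15
H (Black): min(-2, 19, -3) = -3
I (Black): min(10, -19, -15) = -19
F (White): max(-15, -3, -19) = -3
K (Black): min(-12, 2, -8) = -12
L (Black): min(8, 6, 12) = 6
J (White): max(-12, 6, 9) = 9
Root (Black): min(3, -3, 9) = -3
Black picks the child with the lowest value: F (value -3).

F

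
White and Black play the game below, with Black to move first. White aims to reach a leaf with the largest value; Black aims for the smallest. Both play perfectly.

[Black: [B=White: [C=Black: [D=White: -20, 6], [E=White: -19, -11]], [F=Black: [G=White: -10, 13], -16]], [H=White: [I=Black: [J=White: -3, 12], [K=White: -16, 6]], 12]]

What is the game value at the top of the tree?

D (White): max(-20, 6) = 6
E (White): max(-19, -11) = -11
C (Black): min(6, -11) = -11
G (White): max(-10, 13) = 13
F (Black): min(13, -16) = -16
B (White): max(-11, -16) = -11
J (White): max(-3, 12) = 12
K (White): max(-16, 6) = 6
I (Black): min(12, 6) = 6
H (White): max(6, 12) = 12
Root (Black): min(-11, 12) = -11

-11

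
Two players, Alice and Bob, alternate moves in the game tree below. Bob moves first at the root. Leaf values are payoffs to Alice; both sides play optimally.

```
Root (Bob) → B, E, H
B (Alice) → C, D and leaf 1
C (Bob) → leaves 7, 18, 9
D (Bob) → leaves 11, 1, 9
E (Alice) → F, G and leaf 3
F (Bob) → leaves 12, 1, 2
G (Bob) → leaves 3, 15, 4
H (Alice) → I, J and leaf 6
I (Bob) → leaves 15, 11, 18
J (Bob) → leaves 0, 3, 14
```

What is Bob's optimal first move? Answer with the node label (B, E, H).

C (Bob): min(7, 18, 9) = 7
D (Bob): min(11, 1, 9) = 1
B (Alice): max(7, 1, 1) = 7
F (Bob): min(12, 1, 2) = 1
G (Bob): min(3, 15, 4) = 3
E (Alice): max(1, 3, 3) = 3
I (Bob): min(15, 11, 18) = 11
J (Bob): min(0, 3, 14) = 0
H (Alice): max(11, 0, 6) = 11
Root (Bob): min(7, 3, 11) = 3
Bob picks the child with the lowest value: E (value 3).

E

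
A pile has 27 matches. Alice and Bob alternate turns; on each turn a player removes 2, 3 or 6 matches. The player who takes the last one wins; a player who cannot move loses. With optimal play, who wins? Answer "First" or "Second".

Second

W/L table (W = player to move can force a win):
i:   0  1  2  3  4  5  6  7  8  9 10 11 12 13 14 15 16 17 18 19 20 21 22 23 24 25 26 27
     L  L  W  W  W  L  W  W  W  L  L  W  W  W  L  W  W  W  L  L  W  W  W  L  W  W  W  L
Position 27 is L, so the second player wins.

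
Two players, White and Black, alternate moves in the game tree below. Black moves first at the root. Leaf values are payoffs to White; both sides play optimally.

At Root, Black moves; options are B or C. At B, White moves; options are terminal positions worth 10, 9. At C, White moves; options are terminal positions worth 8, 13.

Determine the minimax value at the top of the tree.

B (White): max(10, 9) = 10
C (White): max(8, 13) = 13
Root (Black): min(10, 13) = 10

10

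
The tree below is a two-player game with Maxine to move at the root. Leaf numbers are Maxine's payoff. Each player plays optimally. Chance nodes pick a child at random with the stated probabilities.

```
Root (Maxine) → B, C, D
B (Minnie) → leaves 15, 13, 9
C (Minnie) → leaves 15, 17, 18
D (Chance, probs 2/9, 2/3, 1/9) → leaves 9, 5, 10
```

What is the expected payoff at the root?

15

B (Minnie): min(15, 13, 9) = 9
C (Minnie): min(15, 17, 18) = 15
D (Chance): 2/9·9 + 2/3·5 + 1/9·10 = 6.44
Root (Maxine): max(9, 15, 6.44) = 15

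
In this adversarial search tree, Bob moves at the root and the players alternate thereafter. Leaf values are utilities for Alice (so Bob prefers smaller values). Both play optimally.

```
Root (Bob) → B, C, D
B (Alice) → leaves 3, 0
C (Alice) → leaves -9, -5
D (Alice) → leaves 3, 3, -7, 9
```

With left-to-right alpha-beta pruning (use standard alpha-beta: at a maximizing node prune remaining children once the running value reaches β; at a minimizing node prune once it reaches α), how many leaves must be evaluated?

B [α=-∞,β=+∞]: v=3
C [α=-∞,β=3]: v=-5
D [α=-∞,β=-5]: v=3 after child 1 ≥ β → β-cutoff, skip 3
Root [α=-∞,β=+∞]: v=-5
Leaves evaluated: 5 of 8.

5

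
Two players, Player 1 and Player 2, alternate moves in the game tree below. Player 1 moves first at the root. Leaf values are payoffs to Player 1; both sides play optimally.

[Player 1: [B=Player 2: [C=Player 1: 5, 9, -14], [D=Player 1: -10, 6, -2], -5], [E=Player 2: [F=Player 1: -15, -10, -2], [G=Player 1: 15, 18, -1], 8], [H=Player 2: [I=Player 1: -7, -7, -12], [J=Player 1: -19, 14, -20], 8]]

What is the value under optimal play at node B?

C: max(5, 9, -14) = 9
D: max(-10, 6, -2) = 6
B: min(9, 6, -5) = -5

-5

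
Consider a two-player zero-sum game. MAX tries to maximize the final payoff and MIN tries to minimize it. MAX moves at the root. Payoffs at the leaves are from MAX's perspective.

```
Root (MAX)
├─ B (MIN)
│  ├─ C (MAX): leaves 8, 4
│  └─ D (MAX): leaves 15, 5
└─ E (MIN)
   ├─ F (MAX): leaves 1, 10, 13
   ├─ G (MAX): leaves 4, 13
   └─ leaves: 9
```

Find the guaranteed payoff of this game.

C (MAX): max(8, 4) = 8
D (MAX): max(15, 5) = 15
B (MIN): min(8, 15) = 8
F (MAX): max(1, 10, 13) = 13
G (MAX): max(4, 13) = 13
E (MIN): min(13, 13, 9) = 9
Root (MAX): max(8, 9) = 9

9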